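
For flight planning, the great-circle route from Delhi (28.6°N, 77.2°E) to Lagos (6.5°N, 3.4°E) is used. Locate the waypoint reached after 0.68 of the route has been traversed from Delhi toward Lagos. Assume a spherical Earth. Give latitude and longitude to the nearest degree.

≈ 17°N, 25°E

Write both endpoints as unit vectors p₁, p₂ with components (cos φ cos λ, cos φ sin λ, sin φ).
The central angle between the endpoints is δ = arccos(p₁·p₂) ≈ 1.269 rad (72.7°).
Interpolate at f = 0.68 with slerp weights a = sin((1−f)δ)/sin δ ≈ 0.414, b = sin(fδ)/sin δ ≈ 0.796.
p = a·p₁ + b·p₂ ≈ (0.870, 0.401, 0.288); φ = arcsin(p_z) ≈ 16.74°, λ = atan2(p_y, p_x) ≈ 24.76°.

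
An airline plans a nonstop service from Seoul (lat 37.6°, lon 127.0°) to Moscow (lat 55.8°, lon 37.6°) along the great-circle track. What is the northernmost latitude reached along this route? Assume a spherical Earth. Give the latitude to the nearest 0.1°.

≈ 58.8°

The great circle lies in the plane with unit normal n̂ = (p₁ × p₂)/|p₁ × p₂|.
Here n̂_z ≈ -0.517; the vertex latitude is φ_max = arccos|n̂_z| ≈ 58.8°.
Check via Clairaut: cos φ_max = |cos φ₁| · sin C = cos(37.6°)·sin(40.8°) ≈ 0.517, again giving ≈ 58.8°.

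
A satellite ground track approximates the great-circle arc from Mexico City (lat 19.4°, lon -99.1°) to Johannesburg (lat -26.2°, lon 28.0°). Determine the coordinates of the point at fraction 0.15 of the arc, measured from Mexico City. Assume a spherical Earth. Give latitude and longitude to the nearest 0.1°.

≈ lat 12.3°, lon -80.0°

From cos δ = sin φ₁ sin φ₂ + cos φ₁ cos φ₂ cos Δλ, the central angle is δ ≈ 2.288 rad (131.1°).
Interpolate at f = 0.15 with slerp weights a = sin((1−f)δ)/sin δ ≈ 1.235, b = sin(fδ)/sin δ ≈ 0.446.
p = a·p₁ + b·p₂ ≈ (0.169, -0.962, 0.213); φ = arcsin(p_z) ≈ 12.31°, λ = atan2(p_y, p_x) ≈ -80.01°.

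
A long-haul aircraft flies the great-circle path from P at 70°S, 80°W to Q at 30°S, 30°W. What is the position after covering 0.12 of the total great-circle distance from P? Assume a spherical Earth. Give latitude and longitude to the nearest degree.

≈ 67°S, 67°W

Convert each endpoint to a unit vector on the sphere (x = cos φ cos λ, y = cos φ sin λ, z = sin φ).
The central angle between the endpoints is δ = arccos(p₁·p₂) ≈ 0.850 rad (48.7°).
Interpolate at f = 0.12 with slerp weights a = sin((1−f)δ)/sin δ ≈ 0.905, b = sin(fδ)/sin δ ≈ 0.136.
p = a·p₁ + b·p₂ ≈ (0.155, -0.364, -0.918); φ = arcsin(p_z) ≈ -66.71°, λ = atan2(p_y, p_x) ≈ -66.86°.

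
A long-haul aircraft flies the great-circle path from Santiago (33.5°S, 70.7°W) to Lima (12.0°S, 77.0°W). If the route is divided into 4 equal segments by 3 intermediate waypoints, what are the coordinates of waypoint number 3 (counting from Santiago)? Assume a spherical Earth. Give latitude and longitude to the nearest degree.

≈ 17°S, 76°W

Write both endpoints as unit vectors p₁, p₂ with components (cos φ cos λ, cos φ sin λ, sin φ).
The central angle between the endpoints is δ = arccos(p₁·p₂) ≈ 0.388 rad (22.3°).
Interpolate at f = 3/4 with slerp weights a = sin((1−f)δ)/sin δ ≈ 0.256, b = sin(fδ)/sin δ ≈ 0.758.
p = a·p₁ + b·p₂ ≈ (0.237, -0.924, -0.299); φ = arcsin(p_z) ≈ -17.40°, λ = atan2(p_y, p_x) ≈ -75.59°.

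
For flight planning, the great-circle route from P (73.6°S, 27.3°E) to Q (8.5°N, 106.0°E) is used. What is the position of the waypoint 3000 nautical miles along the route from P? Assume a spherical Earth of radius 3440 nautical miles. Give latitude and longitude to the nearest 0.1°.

Write both endpoints as unit vectors p₁, p₂ with components (cos φ cos λ, cos φ sin λ, sin φ).
The central angle between the endpoints is δ = arccos(p₁·p₂) ≈ 1.658 rad (95.0°). The total great-circle distance is δ·R ≈ 1.658 × 3440 ≈ 5703 nmi, so the target fraction is f = 3000/5703 ≈ 0.526.
Interpolate at f ≈ 0.526 with slerp weights a = sin((1−f)δ)/sin δ ≈ 0.710, b = sin(fδ)/sin δ ≈ 0.769.
p = a·p₁ + b·p₂ ≈ (-0.031, 0.823, -0.568); φ = arcsin(p_z) ≈ -34.59°, λ = atan2(p_y, p_x) ≈ 92.18°.

≈ (34.6°S, 92.2°E)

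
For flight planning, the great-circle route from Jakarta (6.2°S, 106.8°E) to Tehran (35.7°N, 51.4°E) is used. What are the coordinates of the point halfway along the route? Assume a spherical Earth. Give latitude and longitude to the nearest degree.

Convert each endpoint to a unit vector on the sphere (x = cos φ cos λ, y = cos φ sin λ, z = sin φ).
The central angle between the endpoints is δ = arccos(p₁·p₂) ≈ 1.164 rad (66.7°).
Interpolate at f = 1/2 with slerp weights a = sin((1−f)δ)/sin δ ≈ 0.599, b = sin(fδ)/sin δ ≈ 0.599.
p = a·p₁ + b·p₂ ≈ (0.131, 0.950, 0.285); φ = arcsin(p_z) ≈ 16.54°, λ = atan2(p_y, p_x) ≈ 82.13°.

≈ (17°N, 82°E)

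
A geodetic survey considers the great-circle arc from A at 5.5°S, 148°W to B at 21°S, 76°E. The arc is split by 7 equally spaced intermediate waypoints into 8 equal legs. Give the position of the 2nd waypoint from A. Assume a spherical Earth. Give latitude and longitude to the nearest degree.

≈ 22°S, 177°W

Convert each endpoint to a unit vector on the sphere (x = cos φ cos λ, y = cos φ sin λ, z = sin φ).
The central angle between the endpoints is δ = arccos(p₁·p₂) ≈ 2.258 rad (129.4°).
Interpolate at f = 2/8 with slerp weights a = sin((1−f)δ)/sin δ ≈ 1.284, b = sin(fδ)/sin δ ≈ 0.692.
p = a·p₁ + b·p₂ ≈ (-0.927, -0.050, -0.371); φ = arcsin(p_z) ≈ -21.77°, λ = atan2(p_y, p_x) ≈ -176.89°.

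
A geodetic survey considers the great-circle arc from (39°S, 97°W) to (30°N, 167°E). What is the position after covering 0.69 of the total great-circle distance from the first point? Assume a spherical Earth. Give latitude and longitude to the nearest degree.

≈ (8°N, 164°W)

Write both endpoints as unit vectors p₁, p₂ with components (cos φ cos λ, cos φ sin λ, sin φ).
The central angle between the endpoints is δ = arccos(p₁·p₂) ≈ 1.966 rad (112.6°).
Interpolate at f = 0.69 with slerp weights a = sin((1−f)δ)/sin δ ≈ 0.620, b = sin(fδ)/sin δ ≈ 1.059.
p = a·p₁ + b·p₂ ≈ (-0.952, -0.272, 0.139); φ = arcsin(p_z) ≈ 7.99°, λ = atan2(p_y, p_x) ≈ -164.05°.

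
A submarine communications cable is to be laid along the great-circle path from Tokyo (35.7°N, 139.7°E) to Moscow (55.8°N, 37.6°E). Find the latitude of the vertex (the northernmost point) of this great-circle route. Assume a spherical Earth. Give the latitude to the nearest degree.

≈ 61°N

The great circle lies in the plane with unit normal n̂ = (p₁ × p₂)/|p₁ × p₂|.
Here n̂_z ≈ -0.484; the vertex latitude is φ_max = arccos|n̂_z| ≈ 61.1°.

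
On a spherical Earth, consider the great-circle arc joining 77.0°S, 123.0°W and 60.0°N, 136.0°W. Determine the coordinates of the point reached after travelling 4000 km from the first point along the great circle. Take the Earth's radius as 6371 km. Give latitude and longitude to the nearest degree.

The haversine formula gives a central angle δ ≈ 2.395 rad (137.2°) between the endpoints. The total great-circle distance is δ·R ≈ 2.395 × 6371 ≈ 15261 km, so the target fraction is f = 4000/15261 ≈ 0.262.
Interpolate at f ≈ 0.262 with slerp weights a = sin((1−f)δ)/sin δ ≈ 1.445, b = sin(fδ)/sin δ ≈ 0.865.
p = a·p₁ + b·p₂ ≈ (-0.488, -0.573, -0.658); φ = arcsin(p_z) ≈ -41.17°, λ = atan2(p_y, p_x) ≈ -130.43°.

≈ 41°S, 130°W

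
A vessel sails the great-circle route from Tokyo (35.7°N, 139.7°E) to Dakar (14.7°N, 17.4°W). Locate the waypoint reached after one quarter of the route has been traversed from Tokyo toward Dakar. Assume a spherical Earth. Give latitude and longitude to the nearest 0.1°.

From cos δ = sin φ₁ sin φ₂ + cos φ₁ cos φ₂ cos Δλ, the central angle is δ ≈ 2.184 rad (125.1°).
Interpolate at f = 1/4 with slerp weights a = sin((1−f)δ)/sin δ ≈ 1.220, b = sin(fδ)/sin δ ≈ 0.635.
p = a·p₁ + b·p₂ ≈ (-0.170, 0.457, 0.873); φ = arcsin(p_z) ≈ 60.82°, λ = atan2(p_y, p_x) ≈ 110.35°.

≈ 60.8°N, 110.3°E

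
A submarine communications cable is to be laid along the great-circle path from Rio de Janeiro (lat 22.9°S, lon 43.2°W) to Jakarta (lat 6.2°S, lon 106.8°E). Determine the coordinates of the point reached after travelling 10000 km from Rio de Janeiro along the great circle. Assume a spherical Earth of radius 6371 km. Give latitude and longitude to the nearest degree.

Write both endpoints as unit vectors p₁, p₂ with components (cos φ cos λ, cos φ sin λ, sin φ).
The central angle between the endpoints is δ = arccos(p₁·p₂) ≈ 2.420 rad (138.7°). The total great-circle distance is δ·R ≈ 2.420 × 6371 ≈ 15421 km, so the target fraction is f = 10000/15421 ≈ 0.648.
Interpolate at f ≈ 0.648 with slerp weights a = sin((1−f)δ)/sin δ ≈ 1.139, b = sin(fδ)/sin δ ≈ 1.515.
p = a·p₁ + b·p₂ ≈ (0.330, 0.723, -0.607); φ = arcsin(p_z) ≈ -37.35°, λ = atan2(p_y, p_x) ≈ 65.51°.

≈ lat 37°S, lon 66°E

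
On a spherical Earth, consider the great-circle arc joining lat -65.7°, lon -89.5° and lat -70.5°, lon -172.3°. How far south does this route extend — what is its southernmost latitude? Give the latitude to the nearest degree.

≈ -74°

The great circle lies in the plane with unit normal n̂ = (p₁ × p₂)/|p₁ × p₂|.
Here n̂_z ≈ -0.283; the vertex latitude is φ_max = arccos|n̂_z| ≈ 73.6°.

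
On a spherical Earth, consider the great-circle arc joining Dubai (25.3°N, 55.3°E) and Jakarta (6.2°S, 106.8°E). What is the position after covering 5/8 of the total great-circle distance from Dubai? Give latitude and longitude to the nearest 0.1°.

Write both endpoints as unit vectors p₁, p₂ with components (cos φ cos λ, cos φ sin λ, sin φ).
The central angle between the endpoints is δ = arccos(p₁·p₂) ≈ 1.032 rad (59.1°).
Interpolate at f = 5/8 with slerp weights a = sin((1−f)δ)/sin δ ≈ 0.440, b = sin(fδ)/sin δ ≈ 0.700.
p = a·p₁ + b·p₂ ≈ (0.025, 0.993, 0.112); φ = arcsin(p_z) ≈ 6.45°, λ = atan2(p_y, p_x) ≈ 88.56°.

≈ 6.4°N, 88.6°E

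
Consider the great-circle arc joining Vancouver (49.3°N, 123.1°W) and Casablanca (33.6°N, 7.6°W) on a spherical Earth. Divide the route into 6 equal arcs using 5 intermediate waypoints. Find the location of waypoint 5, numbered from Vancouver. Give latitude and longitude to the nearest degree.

≈ (44°N, 19°W)

Convert each endpoint to a unit vector on the sphere (x = cos φ cos λ, y = cos φ sin λ, z = sin φ).
The central angle between the endpoints is δ = arccos(p₁·p₂) ≈ 1.384 rad (79.3°).
Interpolate at f = 5/6 with slerp weights a = sin((1−f)δ)/sin δ ≈ 0.233, b = sin(fδ)/sin δ ≈ 0.930.
p = a·p₁ + b·p₂ ≈ (0.685, -0.230, 0.691); φ = arcsin(p_z) ≈ 43.73°, λ = atan2(p_y, p_x) ≈ -18.52°.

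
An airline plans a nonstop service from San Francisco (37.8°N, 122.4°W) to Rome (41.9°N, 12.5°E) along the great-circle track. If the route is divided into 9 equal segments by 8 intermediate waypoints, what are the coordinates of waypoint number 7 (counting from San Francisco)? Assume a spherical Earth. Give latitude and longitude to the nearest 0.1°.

Convert each endpoint to a unit vector on the sphere (x = cos φ cos λ, y = cos φ sin λ, z = sin φ).
The central angle between the endpoints is δ = arccos(p₁·p₂) ≈ 1.577 rad (90.3°).
Interpolate at f = 7/9 with slerp weights a = sin((1−f)δ)/sin δ ≈ 0.343, b = sin(fδ)/sin δ ≈ 0.941.
p = a·p₁ + b·p₂ ≈ (0.539, -0.077, 0.839); φ = arcsin(p_z) ≈ 57.03°, λ = atan2(p_y, p_x) ≈ -8.17°.

≈ 57.0°N, 8.2°W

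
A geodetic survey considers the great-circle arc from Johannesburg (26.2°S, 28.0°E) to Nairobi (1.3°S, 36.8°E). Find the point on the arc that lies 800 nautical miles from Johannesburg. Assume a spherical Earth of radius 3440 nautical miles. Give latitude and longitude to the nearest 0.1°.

Write both endpoints as unit vectors p₁, p₂ with components (cos φ cos λ, cos φ sin λ, sin φ).
The central angle between the endpoints is δ = arccos(p₁·p₂) ≈ 0.459 rad (26.3°). The total great-circle distance is δ·R ≈ 0.459 × 3440 ≈ 1579 nmi, so the target fraction is f = 800/1579 ≈ 0.507.
Interpolate at f ≈ 0.507 with slerp weights a = sin((1−f)δ)/sin δ ≈ 0.507, b = sin(fδ)/sin δ ≈ 0.520.
p = a·p₁ + b·p₂ ≈ (0.818, 0.525, -0.236); φ = arcsin(p_z) ≈ -13.62°, λ = atan2(p_y, p_x) ≈ 32.70°.

≈ (13.6°S, 32.7°E)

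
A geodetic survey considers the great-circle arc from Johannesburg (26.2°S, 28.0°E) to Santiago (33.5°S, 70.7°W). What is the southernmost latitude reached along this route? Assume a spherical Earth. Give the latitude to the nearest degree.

≈ 42°S

The great circle lies in the plane with unit normal n̂ = (p₁ × p₂)/|p₁ × p₂|.
Here n̂_z ≈ -0.746; the vertex latitude is φ_max = arccos|n̂_z| ≈ 41.8°.
Check via Clairaut: cos φ_max = |cos φ₁| · sin C = cos(26.2°)·sin(123.8°) ≈ 0.746, again giving ≈ 41.8°.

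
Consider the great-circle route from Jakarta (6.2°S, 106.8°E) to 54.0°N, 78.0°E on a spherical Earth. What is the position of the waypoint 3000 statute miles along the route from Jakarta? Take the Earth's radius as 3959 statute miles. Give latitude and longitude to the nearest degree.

From cos δ = sin φ₁ sin φ₂ + cos φ₁ cos φ₂ cos Δλ, the central angle is δ ≈ 1.132 rad (64.9°). The total great-circle distance is δ·R ≈ 1.132 × 3959 ≈ 4482 mi, so the target fraction is f = 3000/4482 ≈ 0.669.
Interpolate at f ≈ 0.669 with slerp weights a = sin((1−f)δ)/sin δ ≈ 0.404, b = sin(fδ)/sin δ ≈ 0.759.
p = a·p₁ + b·p₂ ≈ (-0.023, 0.821, 0.571); φ = arcsin(p_z) ≈ 34.79°, λ = atan2(p_y, p_x) ≈ 91.63°.

≈ 35°N, 92°E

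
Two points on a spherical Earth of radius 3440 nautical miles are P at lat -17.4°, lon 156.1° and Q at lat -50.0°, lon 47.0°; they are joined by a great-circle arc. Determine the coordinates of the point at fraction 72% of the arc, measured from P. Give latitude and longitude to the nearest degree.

Write both endpoints as unit vectors p₁, p₂ with components (cos φ cos λ, cos φ sin λ, sin φ).
The central angle between the endpoints is δ = arccos(p₁·p₂) ≈ 1.542 rad (88.4°).
Interpolate at f = 0.72 with slerp weights a = sin((1−f)δ)/sin δ ≈ 0.419, b = sin(fδ)/sin δ ≈ 0.896.
p = a·p₁ + b·p₂ ≈ (0.028, 0.583, -0.812); φ = arcsin(p_z) ≈ -54.27°, λ = atan2(p_y, p_x) ≈ 87.29°.

≈ lat -54°, lon 87°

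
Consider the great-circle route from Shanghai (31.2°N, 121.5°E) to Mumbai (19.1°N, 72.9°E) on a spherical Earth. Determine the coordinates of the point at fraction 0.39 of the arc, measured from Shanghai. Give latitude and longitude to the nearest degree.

Convert each endpoint to a unit vector on the sphere (x = cos φ cos λ, y = cos φ sin λ, z = sin φ).
The central angle between the endpoints is δ = arccos(p₁·p₂) ≈ 0.790 rad (45.2°).
Interpolate at f = 0.39 with slerp weights a = sin((1−f)δ)/sin δ ≈ 0.652, b = sin(fδ)/sin δ ≈ 0.427.
p = a·p₁ + b·p₂ ≈ (-0.173, 0.861, 0.478); φ = arcsin(p_z) ≈ 28.53°, λ = atan2(p_y, p_x) ≈ 101.35°.

≈ (29°N, 101°E)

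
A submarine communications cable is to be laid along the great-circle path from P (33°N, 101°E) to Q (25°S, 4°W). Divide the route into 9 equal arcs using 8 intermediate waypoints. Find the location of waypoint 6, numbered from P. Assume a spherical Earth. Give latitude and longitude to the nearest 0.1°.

Write both endpoints as unit vectors p₁, p₂ with components (cos φ cos λ, cos φ sin λ, sin φ).
The central angle between the endpoints is δ = arccos(p₁·p₂) ≈ 2.012 rad (115.3°).
Interpolate at f = 6/9 with slerp weights a = sin((1−f)δ)/sin δ ≈ 0.687, b = sin(fδ)/sin δ ≈ 1.077.
p = a·p₁ + b·p₂ ≈ (0.864, 0.498, -0.081); φ = arcsin(p_z) ≈ -4.63°, λ = atan2(p_y, p_x) ≈ 29.96°.

≈ (4.6°S, 30.0°E)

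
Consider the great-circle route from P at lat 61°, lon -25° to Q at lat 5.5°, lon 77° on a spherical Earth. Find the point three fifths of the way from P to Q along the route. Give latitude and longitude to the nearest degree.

≈ lat 37°, lon 56°

Write both endpoints as unit vectors p₁, p₂ with components (cos φ cos λ, cos φ sin λ, sin φ).
The central angle between the endpoints is δ = arccos(p₁·p₂) ≈ 1.587 rad (90.9°).
Interpolate at f = 3/5 with slerp weights a = sin((1−f)δ)/sin δ ≈ 0.593, b = sin(fδ)/sin δ ≈ 0.815.
p = a·p₁ + b·p₂ ≈ (0.443, 0.669, 0.597); φ = arcsin(p_z) ≈ 36.65°, λ = atan2(p_y, p_x) ≈ 56.47°.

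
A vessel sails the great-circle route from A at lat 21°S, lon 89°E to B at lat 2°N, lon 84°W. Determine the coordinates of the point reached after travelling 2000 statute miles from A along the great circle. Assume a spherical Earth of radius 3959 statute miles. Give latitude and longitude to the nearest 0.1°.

≈ lat 47.4°S, lon 74.4°E

Write both endpoints as unit vectors p₁, p₂ with components (cos φ cos λ, cos φ sin λ, sin φ).
The central angle between the endpoints is δ = arccos(p₁·p₂) ≈ 2.789 rad (159.8°). The total great-circle distance is δ·R ≈ 2.789 × 3959 ≈ 11043 mi, so the target fraction is f = 2000/11043 ≈ 0.181.
Interpolate at f ≈ 0.181 with slerp weights a = sin((1−f)δ)/sin δ ≈ 2.191, b = sin(fδ)/sin δ ≈ 1.402.
p = a·p₁ + b·p₂ ≈ (0.182, 0.652, -0.736); φ = arcsin(p_z) ≈ -47.42°, λ = atan2(p_y, p_x) ≈ 74.38°.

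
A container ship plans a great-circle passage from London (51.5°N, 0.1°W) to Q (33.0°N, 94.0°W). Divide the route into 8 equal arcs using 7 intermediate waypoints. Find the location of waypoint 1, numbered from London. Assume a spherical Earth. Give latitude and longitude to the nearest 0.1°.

≈ (54.3°N, 13.2°W)

Convert each endpoint to a unit vector on the sphere (x = cos φ cos λ, y = cos φ sin λ, z = sin φ).
The central angle between the endpoints is δ = arccos(p₁·p₂) ≈ 1.169 rad (67.0°).
Interpolate at f = 1/8 with slerp weights a = sin((1−f)δ)/sin δ ≈ 0.928, b = sin(fδ)/sin δ ≈ 0.158.
p = a·p₁ + b·p₂ ≈ (0.568, -0.133, 0.812); φ = arcsin(p_z) ≈ 54.30°, λ = atan2(p_y, p_x) ≈ -13.21°.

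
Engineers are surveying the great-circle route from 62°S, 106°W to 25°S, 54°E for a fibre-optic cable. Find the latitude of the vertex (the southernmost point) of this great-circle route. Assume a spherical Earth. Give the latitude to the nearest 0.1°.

≈ 81.6°S

The great circle lies in the plane with unit normal n̂ = (p₁ × p₂)/|p₁ × p₂|.
Here n̂_z ≈ +0.146; the vertex latitude is φ_max = arccos|n̂_z| ≈ 81.6°.
Check via Clairaut: cos φ_max = |cos φ₁| · sin C = cos(62.0°)·sin(161.9°) ≈ 0.146, again giving ≈ 81.6°.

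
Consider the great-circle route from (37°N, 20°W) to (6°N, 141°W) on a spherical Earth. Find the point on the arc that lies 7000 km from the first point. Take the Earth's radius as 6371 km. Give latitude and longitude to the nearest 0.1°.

≈ (34.8°N, 100.2°W)

Write both endpoints as unit vectors p₁, p₂ with components (cos φ cos λ, cos φ sin λ, sin φ).
The central angle between the endpoints is δ = arccos(p₁·p₂) ≈ 1.924 rad (110.3°). The total great-circle distance is δ·R ≈ 1.924 × 6371 ≈ 12260 km, so the target fraction is f = 7000/12260 ≈ 0.571.
Interpolate at f ≈ 0.571 with slerp weights a = sin((1−f)δ)/sin δ ≈ 0.783, b = sin(fδ)/sin δ ≈ 0.949.
p = a·p₁ + b·p₂ ≈ (-0.146, -0.808, 0.571); φ = arcsin(p_z) ≈ 34.80°, λ = atan2(p_y, p_x) ≈ -100.23°.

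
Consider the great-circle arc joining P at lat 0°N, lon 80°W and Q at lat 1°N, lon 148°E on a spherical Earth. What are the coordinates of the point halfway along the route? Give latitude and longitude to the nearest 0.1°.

From cos δ = sin φ₁ sin φ₂ + cos φ₁ cos φ₂ cos Δλ, the central angle is δ ≈ 2.304 rad (132.0°).
Interpolate at f = 1/2 with slerp weights a = sin((1−f)δ)/sin δ ≈ 1.229, b = sin(fδ)/sin δ ≈ 1.229.
p = a·p₁ + b·p₂ ≈ (-0.829, -0.559, 0.021); φ = arcsin(p_z) ≈ 1.23°, λ = atan2(p_y, p_x) ≈ -145.99°.

≈ lat 1.2°N, lon 146.0°W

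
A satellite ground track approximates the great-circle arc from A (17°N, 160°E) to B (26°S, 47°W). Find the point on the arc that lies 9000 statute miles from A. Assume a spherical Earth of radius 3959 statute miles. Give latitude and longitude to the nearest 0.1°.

Convert each endpoint to a unit vector on the sphere (x = cos φ cos λ, y = cos φ sin λ, z = sin φ).
The central angle between the endpoints is δ = arccos(p₁·p₂) ≈ 2.677 rad (153.4°). The total great-circle distance is δ·R ≈ 2.677 × 3959 ≈ 10598 mi, so the target fraction is f = 9000/10598 ≈ 0.849.
Interpolate at f ≈ 0.849 with slerp weights a = sin((1−f)δ)/sin δ ≈ 0.877, b = sin(fδ)/sin δ ≈ 1.703.
p = a·p₁ + b·p₂ ≈ (0.256, -0.833, -0.490); φ = arcsin(p_z) ≈ -29.37°, λ = atan2(p_y, p_x) ≈ -72.90°.

≈ (29.4°S, 72.9°W)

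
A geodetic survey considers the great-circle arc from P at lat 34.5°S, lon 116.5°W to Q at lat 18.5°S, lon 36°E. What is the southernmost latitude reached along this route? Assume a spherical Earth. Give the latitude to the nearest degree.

The great circle lies in the plane with unit normal n̂ = (p₁ × p₂)/|p₁ × p₂|.
Here n̂_z ≈ +0.421; the vertex latitude is φ_max = arccos|n̂_z| ≈ 65.1°.

≈ 65°S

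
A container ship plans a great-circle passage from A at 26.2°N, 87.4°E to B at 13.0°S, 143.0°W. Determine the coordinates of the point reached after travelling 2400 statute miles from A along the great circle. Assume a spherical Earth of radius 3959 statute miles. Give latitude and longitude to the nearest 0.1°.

≈ 24.3°N, 125.9°E

Convert each endpoint to a unit vector on the sphere (x = cos φ cos λ, y = cos φ sin λ, z = sin φ).
The central angle between the endpoints is δ = arccos(p₁·p₂) ≈ 2.287 rad (131.0°). The total great-circle distance is δ·R ≈ 2.287 × 3959 ≈ 9055 mi, so the target fraction is f = 2400/9055 ≈ 0.265.
Interpolate at f ≈ 0.265 with slerp weights a = sin((1−f)δ)/sin δ ≈ 1.318, b = sin(fδ)/sin δ ≈ 0.755.
p = a·p₁ + b·p₂ ≈ (-0.534, 0.738, 0.412); φ = arcsin(p_z) ≈ 24.32°, λ = atan2(p_y, p_x) ≈ 125.89°.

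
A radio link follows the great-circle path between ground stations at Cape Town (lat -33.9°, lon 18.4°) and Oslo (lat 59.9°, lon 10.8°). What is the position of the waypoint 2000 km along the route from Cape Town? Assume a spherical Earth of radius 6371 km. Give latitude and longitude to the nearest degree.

≈ lat -16°, lon 17°

Write both endpoints as unit vectors p₁, p₂ with components (cos φ cos λ, cos φ sin λ, sin φ).
The central angle between the endpoints is δ = arccos(p₁·p₂) ≈ 1.641 rad (94.0°). The total great-circle distance is δ·R ≈ 1.641 × 6371 ≈ 10453 km, so the target fraction is f = 2000/10453 ≈ 0.191.
Interpolate at f ≈ 0.191 with slerp weights a = sin((1−f)δ)/sin δ ≈ 0.973, b = sin(fδ)/sin δ ≈ 0.310.
p = a·p₁ + b·p₂ ≈ (0.919, 0.284, -0.275); φ = arcsin(p_z) ≈ -15.95°, λ = atan2(p_y, p_x) ≈ 17.18°.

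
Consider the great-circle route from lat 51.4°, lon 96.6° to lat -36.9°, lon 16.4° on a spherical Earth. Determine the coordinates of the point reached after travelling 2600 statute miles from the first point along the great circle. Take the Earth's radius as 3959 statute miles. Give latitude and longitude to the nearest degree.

Convert each endpoint to a unit vector on the sphere (x = cos φ cos λ, y = cos φ sin λ, z = sin φ).
The central angle between the endpoints is δ = arccos(p₁·p₂) ≈ 1.965 rad (112.6°). The total great-circle distance is δ·R ≈ 1.965 × 3959 ≈ 7781 mi, so the target fraction is f = 2600/7781 ≈ 0.334.
Interpolate at f ≈ 0.334 with slerp weights a = sin((1−f)δ)/sin δ ≈ 1.046, b = sin(fδ)/sin δ ≈ 0.661.
p = a·p₁ + b·p₂ ≈ (0.432, 0.798, 0.421); φ = arcsin(p_z) ≈ 24.87°, λ = atan2(p_y, p_x) ≈ 61.54°.

≈ lat 25°, lon 62°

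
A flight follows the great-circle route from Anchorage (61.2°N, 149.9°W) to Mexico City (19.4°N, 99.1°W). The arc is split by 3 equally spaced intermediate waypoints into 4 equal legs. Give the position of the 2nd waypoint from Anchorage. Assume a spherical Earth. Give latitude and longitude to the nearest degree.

Convert each endpoint to a unit vector on the sphere (x = cos φ cos λ, y = cos φ sin λ, z = sin φ).
The central angle between the endpoints is δ = arccos(p₁·p₂) ≈ 0.954 rad (54.7°).
Interpolate at f = 2/4 with slerp weights a = sin((1−f)δ)/sin δ ≈ 0.563, b = sin(fδ)/sin δ ≈ 0.563.
p = a·p₁ + b·p₂ ≈ (-0.319, -0.660, 0.680); φ = arcsin(p_z) ≈ 42.86°, λ = atan2(p_y, p_x) ≈ -115.76°.

≈ 43°N, 116°W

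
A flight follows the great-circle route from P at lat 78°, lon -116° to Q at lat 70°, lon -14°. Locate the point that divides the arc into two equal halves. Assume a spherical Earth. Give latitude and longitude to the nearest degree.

≈ lat 79°, lon -48°

Convert each endpoint to a unit vector on the sphere (x = cos φ cos λ, y = cos φ sin λ, z = sin φ).
The central angle between the endpoints is δ = arccos(p₁·p₂) ≈ 0.441 rad (25.3°).
Interpolate at f = 1/2 with slerp weights a = sin((1−f)δ)/sin δ ≈ 0.512, b = sin(fδ)/sin δ ≈ 0.512.
p = a·p₁ + b·p₂ ≈ (0.123, -0.138, 0.983); φ = arcsin(p_z) ≈ 79.33°, λ = atan2(p_y, p_x) ≈ -48.24°.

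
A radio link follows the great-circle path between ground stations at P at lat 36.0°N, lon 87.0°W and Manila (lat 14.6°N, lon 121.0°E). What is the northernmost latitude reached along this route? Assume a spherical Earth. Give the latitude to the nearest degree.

≈ 64°N

The great circle lies in the plane with unit normal n̂ = (p₁ × p₂)/|p₁ × p₂|.
Here n̂_z ≈ -0.438; the vertex latitude is φ_max = arccos|n̂_z| ≈ 64.0°.
Check via Clairaut: cos φ_max = |cos φ₁| · sin C = cos(36.0°)·sin(32.8°) ≈ 0.438, again giving ≈ 64.0°.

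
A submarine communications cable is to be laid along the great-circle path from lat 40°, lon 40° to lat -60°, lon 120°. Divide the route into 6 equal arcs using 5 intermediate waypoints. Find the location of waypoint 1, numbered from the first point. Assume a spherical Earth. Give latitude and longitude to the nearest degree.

The haversine formula gives a central angle δ ≈ 2.083 rad (119.4°) between the endpoints.
Interpolate at f = 1/6 with slerp weights a = sin((1−f)δ)/sin δ ≈ 1.132, b = sin(fδ)/sin δ ≈ 0.390.
p = a·p₁ + b·p₂ ≈ (0.567, 0.726, 0.389); φ = arcsin(p_z) ≈ 22.92°, λ = atan2(p_y, p_x) ≈ 52.05°.

≈ lat 23°, lon 52°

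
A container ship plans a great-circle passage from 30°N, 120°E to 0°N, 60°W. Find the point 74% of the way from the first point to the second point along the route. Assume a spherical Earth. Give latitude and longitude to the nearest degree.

Convert each endpoint to a unit vector on the sphere (x = cos φ cos λ, y = cos φ sin λ, z = sin φ).
The central angle between the endpoints is δ = arccos(p₁·p₂) ≈ 2.618 rad (150.0°).
Interpolate at f = 0.74 with slerp weights a = sin((1−f)δ)/sin δ ≈ 1.259, b = sin(fδ)/sin δ ≈ 1.867.
p = a·p₁ + b·p₂ ≈ (0.389, -0.673, 0.629); φ = arcsin(p_z) ≈ 39.00°, λ = atan2(p_y, p_x) ≈ -60.00°.

≈ 39°N, 60°W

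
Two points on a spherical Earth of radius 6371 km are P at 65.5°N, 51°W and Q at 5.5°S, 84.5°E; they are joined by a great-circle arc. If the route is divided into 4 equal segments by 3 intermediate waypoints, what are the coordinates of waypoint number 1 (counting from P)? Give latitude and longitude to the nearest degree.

≈ 69°N, 26°E

Write both endpoints as unit vectors p₁, p₂ with components (cos φ cos λ, cos φ sin λ, sin φ).
The central angle between the endpoints is δ = arccos(p₁·p₂) ≈ 1.962 rad (112.4°).
Interpolate at f = 1/4 with slerp weights a = sin((1−f)δ)/sin δ ≈ 1.077, b = sin(fδ)/sin δ ≈ 0.510.
p = a·p₁ + b·p₂ ≈ (0.330, 0.158, 0.931); φ = arcsin(p_z) ≈ 68.56°, λ = atan2(p_y, p_x) ≈ 25.62°.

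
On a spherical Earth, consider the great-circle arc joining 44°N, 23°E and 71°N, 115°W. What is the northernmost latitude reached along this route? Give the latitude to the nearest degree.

≈ 80°N

The great circle lies in the plane with unit normal n̂ = (p₁ × p₂)/|p₁ × p₂|.
Here n̂_z ≈ -0.179; the vertex latitude is φ_max = arccos|n̂_z| ≈ 79.7°.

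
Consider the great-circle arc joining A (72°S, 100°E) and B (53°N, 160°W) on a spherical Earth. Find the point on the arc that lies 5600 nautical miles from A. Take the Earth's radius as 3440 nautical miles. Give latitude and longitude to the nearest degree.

Convert each endpoint to a unit vector on the sphere (x = cos φ cos λ, y = cos φ sin λ, z = sin φ).
The central angle between the endpoints is δ = arccos(p₁·p₂) ≈ 2.485 rad (142.4°). The total great-circle distance is δ·R ≈ 2.485 × 3440 ≈ 8547 nmi, so the target fraction is f = 5600/8547 ≈ 0.655.
Interpolate at f ≈ 0.655 with slerp weights a = sin((1−f)δ)/sin δ ≈ 1.237, b = sin(fδ)/sin δ ≈ 1.635.
p = a·p₁ + b·p₂ ≈ (-0.991, 0.040, 0.129); φ = arcsin(p_z) ≈ 7.40°, λ = atan2(p_y, p_x) ≈ 177.68°.

≈ (7°N, 178°E)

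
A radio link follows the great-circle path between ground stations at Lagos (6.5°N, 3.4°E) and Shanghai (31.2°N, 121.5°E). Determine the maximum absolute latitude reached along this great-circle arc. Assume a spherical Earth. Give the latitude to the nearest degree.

≈ 37°N

The great circle lies in the plane with unit normal n̂ = (p₁ × p₂)/|p₁ × p₂|.
Here n̂_z ≈ +0.798; the vertex latitude is φ_max = arccos|n̂_z| ≈ 37.1°.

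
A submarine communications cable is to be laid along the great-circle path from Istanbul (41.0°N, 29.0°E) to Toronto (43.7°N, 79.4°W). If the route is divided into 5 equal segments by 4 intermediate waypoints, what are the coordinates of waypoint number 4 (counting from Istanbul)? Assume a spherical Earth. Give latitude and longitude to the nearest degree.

Write both endpoints as unit vectors p₁, p₂ with components (cos φ cos λ, cos φ sin λ, sin φ).
The central angle between the endpoints is δ = arccos(p₁·p₂) ≈ 1.286 rad (73.7°).
Interpolate at f = 4/5 with slerp weights a = sin((1−f)δ)/sin δ ≈ 0.265, b = sin(fδ)/sin δ ≈ 0.893.
p = a·p₁ + b·p₂ ≈ (0.294, -0.537, 0.791); φ = arcsin(p_z) ≈ 52.24°, λ = atan2(p_y, p_x) ≈ -61.34°.

≈ 52°N, 61°W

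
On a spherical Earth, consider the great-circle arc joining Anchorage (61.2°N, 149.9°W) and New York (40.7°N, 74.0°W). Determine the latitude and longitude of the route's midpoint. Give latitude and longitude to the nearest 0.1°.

The haversine formula gives a central angle δ ≈ 0.849 rad (48.7°) between the endpoints.
Interpolate at f = 1/2 with slerp weights a = sin((1−f)δ)/sin δ ≈ 0.549, b = sin(fδ)/sin δ ≈ 0.549.
p = a·p₁ + b·p₂ ≈ (-0.114, -0.532, 0.839); φ = arcsin(p_z) ≈ 57.00°, λ = atan2(p_y, p_x) ≈ -102.09°.

≈ (57.0°N, 102.1°W)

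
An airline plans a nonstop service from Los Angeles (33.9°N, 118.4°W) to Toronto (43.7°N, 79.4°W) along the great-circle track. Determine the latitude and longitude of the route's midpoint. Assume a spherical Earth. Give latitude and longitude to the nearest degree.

Convert each endpoint to a unit vector on the sphere (x = cos φ cos λ, y = cos φ sin λ, z = sin φ).
The central angle between the endpoints is δ = arccos(p₁·p₂) ≈ 0.552 rad (31.6°).
Interpolate at f = 1/2 with slerp weights a = sin((1−f)δ)/sin δ ≈ 0.520, b = sin(fδ)/sin δ ≈ 0.520.
p = a·p₁ + b·p₂ ≈ (-0.136, -0.749, 0.649); φ = arcsin(p_z) ≈ 40.45°, λ = atan2(p_y, p_x) ≈ -100.30°.

≈ 40°N, 100°W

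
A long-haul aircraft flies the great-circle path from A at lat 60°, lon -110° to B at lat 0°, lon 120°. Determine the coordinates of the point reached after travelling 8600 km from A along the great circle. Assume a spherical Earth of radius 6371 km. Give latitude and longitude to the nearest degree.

Write both endpoints as unit vectors p₁, p₂ with components (cos φ cos λ, cos φ sin λ, sin φ).
The central angle between the endpoints is δ = arccos(p₁·p₂) ≈ 1.898 rad (108.7°). The total great-circle distance is δ·R ≈ 1.898 × 6371 ≈ 12092 km, so the target fraction is f = 8600/12092 ≈ 0.711.
Interpolate at f ≈ 0.711 with slerp weights a = sin((1−f)δ)/sin δ ≈ 0.550, b = sin(fδ)/sin δ ≈ 1.030.
p = a·p₁ + b·p₂ ≈ (-0.609, 0.634, 0.477); φ = arcsin(p_z) ≈ 28.46°, λ = atan2(p_y, p_x) ≈ 133.87°.

≈ lat 28°, lon 134°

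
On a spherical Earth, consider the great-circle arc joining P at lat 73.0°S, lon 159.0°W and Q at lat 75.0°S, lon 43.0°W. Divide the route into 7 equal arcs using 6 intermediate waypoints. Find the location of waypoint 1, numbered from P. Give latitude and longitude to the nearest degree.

From cos δ = sin φ₁ sin φ₂ + cos φ₁ cos φ₂ cos Δλ, the central angle is δ ≈ 0.472 rad (27.1°).
Interpolate at f = 1/7 with slerp weights a = sin((1−f)δ)/sin δ ≈ 0.866, b = sin(fδ)/sin δ ≈ 0.148.
p = a·p₁ + b·p₂ ≈ (-0.208, -0.117, -0.971); φ = arcsin(p_z) ≈ -76.18°, λ = atan2(p_y, p_x) ≈ -150.70°.

≈ lat 76°S, lon 151°W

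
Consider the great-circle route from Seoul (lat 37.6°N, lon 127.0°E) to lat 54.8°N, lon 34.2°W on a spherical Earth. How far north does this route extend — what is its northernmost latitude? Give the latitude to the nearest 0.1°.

The great circle lies in the plane with unit normal n̂ = (p₁ × p₂)/|p₁ × p₂|.
Here n̂_z ≈ -0.148; the vertex latitude is φ_max = arccos|n̂_z| ≈ 81.5°.
Check via Clairaut: cos φ_max = |cos φ₁| · sin C = cos(37.6°)·sin(10.7°) ≈ 0.148, again giving ≈ 81.5°.

≈ 81.5°N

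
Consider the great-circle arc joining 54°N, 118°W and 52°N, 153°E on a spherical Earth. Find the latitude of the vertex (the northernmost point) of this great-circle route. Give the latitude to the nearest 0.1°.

The great circle lies in the plane with unit normal n̂ = (p₁ × p₂)/|p₁ × p₂|.
Here n̂_z ≈ -0.473; the vertex latitude is φ_max = arccos|n̂_z| ≈ 61.8°.
Check via Clairaut: cos φ_max = |cos φ₁| · sin C = cos(54.0°)·sin(53.6°) ≈ 0.473, again giving ≈ 61.8°.

≈ 61.8°N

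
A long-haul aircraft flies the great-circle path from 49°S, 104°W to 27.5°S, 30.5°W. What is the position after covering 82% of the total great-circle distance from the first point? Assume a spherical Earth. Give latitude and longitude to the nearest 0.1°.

From cos δ = sin φ₁ sin φ₂ + cos φ₁ cos φ₂ cos Δλ, the central angle is δ ≈ 1.031 rad (59.1°).
Interpolate at f = 0.82 with slerp weights a = sin((1−f)δ)/sin δ ≈ 0.215, b = sin(fδ)/sin δ ≈ 0.872.
p = a·p₁ + b·p₂ ≈ (0.633, -0.530, -0.565); φ = arcsin(p_z) ≈ -34.41°, λ = atan2(p_y, p_x) ≈ -39.94°.

≈ 34.4°S, 39.9°W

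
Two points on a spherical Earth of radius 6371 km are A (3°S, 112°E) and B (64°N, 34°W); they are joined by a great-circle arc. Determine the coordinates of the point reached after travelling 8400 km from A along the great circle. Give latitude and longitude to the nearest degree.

≈ (67°N, 71°E)

Write both endpoints as unit vectors p₁, p₂ with components (cos φ cos λ, cos φ sin λ, sin φ).
The central angle between the endpoints is δ = arccos(p₁·p₂) ≈ 1.993 rad (114.2°). The total great-circle distance is δ·R ≈ 1.993 × 6371 ≈ 12699 km, so the target fraction is f = 8400/12699 ≈ 0.661.
Interpolate at f ≈ 0.661 with slerp weights a = sin((1−f)δ)/sin δ ≈ 0.685, b = sin(fδ)/sin δ ≈ 1.062.
p = a·p₁ + b·p₂ ≈ (0.130, 0.374, 0.918); φ = arcsin(p_z) ≈ 66.69°, λ = atan2(p_y, p_x) ≈ 70.88°.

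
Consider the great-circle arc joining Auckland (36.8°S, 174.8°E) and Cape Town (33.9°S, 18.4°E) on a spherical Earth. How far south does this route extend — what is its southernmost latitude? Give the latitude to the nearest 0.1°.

The great circle lies in the plane with unit normal n̂ = (p₁ × p₂)/|p₁ × p₂|.
Here n̂_z ≈ -0.277; the vertex latitude is φ_max = arccos|n̂_z| ≈ 73.9°.
Check via Clairaut: cos φ_max = |cos φ₁| · sin C = cos(36.8°)·sin(159.8°) ≈ 0.277, again giving ≈ 73.9°.

≈ 73.9°S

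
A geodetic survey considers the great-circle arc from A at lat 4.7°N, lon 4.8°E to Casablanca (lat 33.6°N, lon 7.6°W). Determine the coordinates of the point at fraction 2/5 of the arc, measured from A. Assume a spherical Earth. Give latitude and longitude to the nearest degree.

The haversine formula gives a central angle δ ≈ 0.543 rad (31.1°) between the endpoints.
Interpolate at f = 2/5 with slerp weights a = sin((1−f)δ)/sin δ ≈ 0.619, b = sin(fδ)/sin δ ≈ 0.417.
p = a·p₁ + b·p₂ ≈ (0.960, 0.006, 0.282); φ = arcsin(p_z) ≈ 16.35°, λ = atan2(p_y, p_x) ≈ 0.34°.

≈ lat 16°N, lon 0°E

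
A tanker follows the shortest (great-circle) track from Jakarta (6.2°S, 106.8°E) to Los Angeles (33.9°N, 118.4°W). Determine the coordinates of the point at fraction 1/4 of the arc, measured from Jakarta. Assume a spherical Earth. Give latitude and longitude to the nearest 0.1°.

Write both endpoints as unit vectors p₁, p₂ with components (cos φ cos λ, cos φ sin λ, sin φ).
The central angle between the endpoints is δ = arccos(p₁·p₂) ≈ 2.267 rad (129.9°).
Interpolate at f = 1/4 with slerp weights a = sin((1−f)δ)/sin δ ≈ 1.293, b = sin(fδ)/sin δ ≈ 0.700.
p = a·p₁ + b·p₂ ≈ (-0.648, 0.719, 0.251); φ = arcsin(p_z) ≈ 14.53°, λ = atan2(p_y, p_x) ≈ 132.01°.

≈ (14.5°N, 132.0°E)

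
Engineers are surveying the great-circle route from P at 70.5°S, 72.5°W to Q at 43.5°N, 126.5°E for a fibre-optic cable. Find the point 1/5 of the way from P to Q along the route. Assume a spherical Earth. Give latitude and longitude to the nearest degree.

≈ 74°S, 171°E

Write both endpoints as unit vectors p₁, p₂ with components (cos φ cos λ, cos φ sin λ, sin φ).
The central angle between the endpoints is δ = arccos(p₁·p₂) ≈ 2.642 rad (151.4°).
Interpolate at f = 1/5 with slerp weights a = sin((1−f)δ)/sin δ ≈ 1.788, b = sin(fδ)/sin δ ≈ 1.053.
p = a·p₁ + b·p₂ ≈ (-0.275, 0.045, -0.960); φ = arcsin(p_z) ≈ -73.84°, λ = atan2(p_y, p_x) ≈ 170.77°.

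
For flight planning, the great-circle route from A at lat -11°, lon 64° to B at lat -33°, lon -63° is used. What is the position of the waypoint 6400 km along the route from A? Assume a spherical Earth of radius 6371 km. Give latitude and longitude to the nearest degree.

Write both endpoints as unit vectors p₁, p₂ with components (cos φ cos λ, cos φ sin λ, sin φ).
The central angle between the endpoints is δ = arccos(p₁·p₂) ≈ 1.973 rad (113.0°). The total great-circle distance is δ·R ≈ 1.973 × 6371 ≈ 12571 km, so the target fraction is f = 6400/12571 ≈ 0.509.
Interpolate at f ≈ 0.509 with slerp weights a = sin((1−f)δ)/sin δ ≈ 0.896, b = sin(fδ)/sin δ ≈ 0.917.
p = a·p₁ + b·p₂ ≈ (0.735, 0.105, -0.670); φ = arcsin(p_z) ≈ -42.10°, λ = atan2(p_y, p_x) ≈ 8.12°.

≈ lat -42°, lon 8°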